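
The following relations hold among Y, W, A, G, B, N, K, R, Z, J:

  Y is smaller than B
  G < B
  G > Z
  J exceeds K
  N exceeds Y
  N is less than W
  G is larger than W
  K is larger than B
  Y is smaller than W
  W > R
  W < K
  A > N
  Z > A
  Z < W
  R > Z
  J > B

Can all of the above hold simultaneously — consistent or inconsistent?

Every relation is compatible with Y < N < A < Z < R < W < G < B < K < J; the set is consistent.

consistent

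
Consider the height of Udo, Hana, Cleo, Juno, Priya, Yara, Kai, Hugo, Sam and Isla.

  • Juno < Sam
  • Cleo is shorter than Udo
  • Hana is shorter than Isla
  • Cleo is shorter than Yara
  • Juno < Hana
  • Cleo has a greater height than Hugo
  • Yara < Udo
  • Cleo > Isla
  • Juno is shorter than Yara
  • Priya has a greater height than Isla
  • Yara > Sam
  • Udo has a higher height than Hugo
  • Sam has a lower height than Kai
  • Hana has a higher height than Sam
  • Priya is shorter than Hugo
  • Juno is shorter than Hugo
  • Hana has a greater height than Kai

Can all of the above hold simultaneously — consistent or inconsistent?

consistent

Every relation is compatible with Juno < Sam < Kai < Hana < Isla < Priya < Hugo < Cleo < Yara < Udo; the set is consistent.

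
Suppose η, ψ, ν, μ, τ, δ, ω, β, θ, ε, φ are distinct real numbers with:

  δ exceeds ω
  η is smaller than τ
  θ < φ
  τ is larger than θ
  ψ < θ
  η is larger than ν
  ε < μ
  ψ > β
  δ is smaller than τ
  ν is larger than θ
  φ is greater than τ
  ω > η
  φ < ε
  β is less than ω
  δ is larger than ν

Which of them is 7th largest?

The consecutive relations fix a unique order: β < ψ < θ < ν < η < ω < δ < τ < φ < ε < μ.
The 7th largest is η.

η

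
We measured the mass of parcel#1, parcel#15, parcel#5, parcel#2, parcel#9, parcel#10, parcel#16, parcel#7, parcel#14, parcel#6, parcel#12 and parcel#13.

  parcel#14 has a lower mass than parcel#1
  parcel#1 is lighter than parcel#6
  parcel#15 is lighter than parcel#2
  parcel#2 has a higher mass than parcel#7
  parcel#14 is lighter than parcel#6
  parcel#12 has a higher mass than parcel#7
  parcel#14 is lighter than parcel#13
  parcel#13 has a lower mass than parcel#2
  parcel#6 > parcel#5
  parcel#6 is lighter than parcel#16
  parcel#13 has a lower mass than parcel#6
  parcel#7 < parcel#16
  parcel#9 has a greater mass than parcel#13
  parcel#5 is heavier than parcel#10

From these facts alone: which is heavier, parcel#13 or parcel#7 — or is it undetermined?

Following every chain through parcel#7: above parcel#7 we get parcel#2, parcel#16, parcel#12.
parcel#13 is not reached, and no chain runs the other way from parcel#13 to parcel#7.
So the given relations leave the order of parcel#7 and parcel#13 undetermined.

undetermined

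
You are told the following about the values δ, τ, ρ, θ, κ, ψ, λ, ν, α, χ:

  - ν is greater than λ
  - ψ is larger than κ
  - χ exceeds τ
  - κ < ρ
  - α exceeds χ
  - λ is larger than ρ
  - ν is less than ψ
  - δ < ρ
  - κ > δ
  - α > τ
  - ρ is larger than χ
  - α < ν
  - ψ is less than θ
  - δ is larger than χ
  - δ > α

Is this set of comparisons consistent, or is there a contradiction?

The single ordering τ < χ < α < δ < κ < ρ < λ < ν < ψ < θ satisfies every listed relation, so no contradiction arises.

consistent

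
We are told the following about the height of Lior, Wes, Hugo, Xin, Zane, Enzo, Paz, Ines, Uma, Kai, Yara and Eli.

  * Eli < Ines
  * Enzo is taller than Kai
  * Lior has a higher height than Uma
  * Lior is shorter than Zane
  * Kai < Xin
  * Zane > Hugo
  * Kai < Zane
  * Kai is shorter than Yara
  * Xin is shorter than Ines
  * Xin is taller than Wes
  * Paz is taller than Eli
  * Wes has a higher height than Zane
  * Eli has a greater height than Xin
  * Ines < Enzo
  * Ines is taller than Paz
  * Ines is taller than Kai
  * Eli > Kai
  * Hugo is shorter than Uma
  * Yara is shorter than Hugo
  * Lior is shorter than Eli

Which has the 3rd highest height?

Paz

The consecutive relations fix a unique order: Kai < Yara < Hugo < Uma < Lior < Zane < Wes < Xin < Eli < Paz < Ines < Enzo.
Counting 3 from the largest end gives Paz.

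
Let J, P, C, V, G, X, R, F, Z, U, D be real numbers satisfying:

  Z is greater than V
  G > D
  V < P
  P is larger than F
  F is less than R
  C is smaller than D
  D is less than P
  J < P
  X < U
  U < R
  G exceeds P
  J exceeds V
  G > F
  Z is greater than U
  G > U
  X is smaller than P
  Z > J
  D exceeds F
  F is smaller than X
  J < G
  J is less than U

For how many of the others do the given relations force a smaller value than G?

Directly below G: F, J, D, U, P.
One step further: C, V, X (8 so far).
Nothing else is reachable below G; 8 in all.

8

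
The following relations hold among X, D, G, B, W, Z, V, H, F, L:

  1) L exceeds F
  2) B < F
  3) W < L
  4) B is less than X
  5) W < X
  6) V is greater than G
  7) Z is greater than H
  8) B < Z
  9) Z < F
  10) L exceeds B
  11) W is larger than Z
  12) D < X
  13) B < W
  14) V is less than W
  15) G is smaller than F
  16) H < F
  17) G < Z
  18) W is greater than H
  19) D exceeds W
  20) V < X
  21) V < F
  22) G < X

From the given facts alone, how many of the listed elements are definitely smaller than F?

5

The elements the relations force below F are G, H, V, B, Z — no chain reaches any other.
That is 5.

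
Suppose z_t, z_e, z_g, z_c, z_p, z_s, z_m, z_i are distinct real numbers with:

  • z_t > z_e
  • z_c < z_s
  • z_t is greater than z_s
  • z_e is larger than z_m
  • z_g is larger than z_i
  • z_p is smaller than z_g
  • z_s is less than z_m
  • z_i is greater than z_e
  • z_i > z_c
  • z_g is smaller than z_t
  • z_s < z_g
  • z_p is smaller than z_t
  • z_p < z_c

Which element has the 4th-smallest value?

Piecing the relations together gives one ordering: z_p < z_c < z_s < z_m < z_e < z_i < z_g < z_t.
Counting 4 from the smallest end gives z_m.

z_m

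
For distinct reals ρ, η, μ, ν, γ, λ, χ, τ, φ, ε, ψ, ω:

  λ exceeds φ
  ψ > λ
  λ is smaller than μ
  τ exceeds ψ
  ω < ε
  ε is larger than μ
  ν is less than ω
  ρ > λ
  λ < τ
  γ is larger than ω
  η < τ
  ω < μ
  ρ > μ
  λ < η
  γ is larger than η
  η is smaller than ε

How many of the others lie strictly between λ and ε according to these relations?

2

The relations place λ below ε. An element lies strictly between them when it is forced above λ and also forced below ε.
Above λ: {ψ, η, γ, μ, τ, ρ}. Below ε: {φ, ν, ω, η, μ}.
Intersection: {η, μ} — 2.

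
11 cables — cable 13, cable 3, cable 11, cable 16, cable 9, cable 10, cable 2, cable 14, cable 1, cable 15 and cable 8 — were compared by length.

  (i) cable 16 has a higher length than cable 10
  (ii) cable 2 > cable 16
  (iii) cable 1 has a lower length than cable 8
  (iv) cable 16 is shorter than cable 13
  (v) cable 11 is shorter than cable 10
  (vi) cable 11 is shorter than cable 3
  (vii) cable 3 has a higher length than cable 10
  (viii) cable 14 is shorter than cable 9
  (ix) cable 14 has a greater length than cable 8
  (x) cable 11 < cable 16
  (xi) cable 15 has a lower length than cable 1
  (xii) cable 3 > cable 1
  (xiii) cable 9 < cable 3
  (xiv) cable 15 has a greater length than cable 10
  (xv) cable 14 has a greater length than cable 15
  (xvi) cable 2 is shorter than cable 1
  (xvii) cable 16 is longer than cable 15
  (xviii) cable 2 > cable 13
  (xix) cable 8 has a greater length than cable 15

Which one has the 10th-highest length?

Chaining the given pairs: cable 11 < cable 10 < cable 15 < cable 16 < cable 13 < cable 2 < cable 1 < cable 8 < cable 14 < cable 9 < cable 3.
Counting 10 from the largest end gives cable 10.

cable 10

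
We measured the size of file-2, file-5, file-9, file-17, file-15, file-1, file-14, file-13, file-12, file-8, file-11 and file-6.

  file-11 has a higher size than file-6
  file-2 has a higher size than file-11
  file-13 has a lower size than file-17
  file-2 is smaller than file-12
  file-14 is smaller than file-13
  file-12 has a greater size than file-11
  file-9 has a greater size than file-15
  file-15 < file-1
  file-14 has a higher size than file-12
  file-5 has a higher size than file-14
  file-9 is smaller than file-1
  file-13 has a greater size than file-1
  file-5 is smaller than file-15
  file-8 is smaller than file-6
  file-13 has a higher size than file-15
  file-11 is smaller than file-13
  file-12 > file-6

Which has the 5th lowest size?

file-12

Piecing the relations together gives one ordering: file-8 < file-6 < file-11 < file-2 < file-12 < file-14 < file-5 < file-15 < file-9 < file-1 < file-13 < file-17.
Counting 5 from the smallest end gives file-12.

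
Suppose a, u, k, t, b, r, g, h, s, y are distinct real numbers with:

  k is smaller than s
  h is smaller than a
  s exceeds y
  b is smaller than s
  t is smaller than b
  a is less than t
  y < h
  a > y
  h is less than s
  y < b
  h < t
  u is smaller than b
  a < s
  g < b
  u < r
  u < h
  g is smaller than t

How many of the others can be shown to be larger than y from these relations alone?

Directly above y: h, a, b, s.
One step further: t (5 so far).
Nothing else is reachable above y; 5 in all.

5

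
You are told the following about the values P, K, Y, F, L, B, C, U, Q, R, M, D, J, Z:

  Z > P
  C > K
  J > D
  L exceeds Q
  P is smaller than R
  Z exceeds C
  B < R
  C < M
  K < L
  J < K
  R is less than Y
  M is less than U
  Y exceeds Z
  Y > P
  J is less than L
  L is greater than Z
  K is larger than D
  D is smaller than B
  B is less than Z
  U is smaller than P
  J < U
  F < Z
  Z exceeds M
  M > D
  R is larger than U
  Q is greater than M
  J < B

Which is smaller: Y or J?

J

J < K and K < C give J < C.
With C < M: J < K < C < M.
Then M < U extends the chain to U.
With U < P: J < K < C < M < U < P.
Then P < R extends the chain to R.
With R < Y: J < K < C < M < U < P < R < Y.
So J < Y; J is the smaller of the two.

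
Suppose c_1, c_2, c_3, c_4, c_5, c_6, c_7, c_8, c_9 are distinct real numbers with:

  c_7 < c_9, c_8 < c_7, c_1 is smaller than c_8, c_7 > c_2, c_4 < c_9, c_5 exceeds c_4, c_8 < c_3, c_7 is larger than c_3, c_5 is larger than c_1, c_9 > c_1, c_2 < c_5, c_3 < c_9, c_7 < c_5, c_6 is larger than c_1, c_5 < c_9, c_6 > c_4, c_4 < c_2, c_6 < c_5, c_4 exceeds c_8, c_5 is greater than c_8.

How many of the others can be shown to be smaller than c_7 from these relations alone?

5

Directly below c_7: c_8, c_2, c_3.
One step further: c_1, c_4 (5 so far).
No other element is forced below c_7 by the given relations, so the count is 5.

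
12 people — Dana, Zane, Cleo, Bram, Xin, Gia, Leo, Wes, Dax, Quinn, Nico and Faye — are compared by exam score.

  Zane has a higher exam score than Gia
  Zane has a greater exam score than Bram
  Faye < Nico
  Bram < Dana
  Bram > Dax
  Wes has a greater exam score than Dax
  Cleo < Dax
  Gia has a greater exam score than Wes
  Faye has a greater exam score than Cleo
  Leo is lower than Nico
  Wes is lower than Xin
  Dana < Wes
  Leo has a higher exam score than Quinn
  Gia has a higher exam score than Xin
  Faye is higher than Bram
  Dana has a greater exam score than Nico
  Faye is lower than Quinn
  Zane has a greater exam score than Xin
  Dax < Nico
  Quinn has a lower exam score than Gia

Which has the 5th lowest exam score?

Piecing the relations together gives one ordering: Cleo < Dax < Bram < Faye < Quinn < Leo < Nico < Dana < Wes < Xin < Gia < Zane.
Counting 5 from the smallest end gives Quinn.

Quinn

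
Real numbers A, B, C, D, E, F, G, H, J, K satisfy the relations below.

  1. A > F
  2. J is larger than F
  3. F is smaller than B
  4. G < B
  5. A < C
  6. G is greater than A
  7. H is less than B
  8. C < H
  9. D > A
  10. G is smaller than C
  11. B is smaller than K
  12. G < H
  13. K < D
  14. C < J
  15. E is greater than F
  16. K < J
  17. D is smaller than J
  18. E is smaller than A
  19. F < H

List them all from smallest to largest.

The consecutive links are each given: F < E; E < A; A < G; G < C; C < H; H < B; B < K; K < D; D < J.

F < E < A < G < C < H < B < K < D < J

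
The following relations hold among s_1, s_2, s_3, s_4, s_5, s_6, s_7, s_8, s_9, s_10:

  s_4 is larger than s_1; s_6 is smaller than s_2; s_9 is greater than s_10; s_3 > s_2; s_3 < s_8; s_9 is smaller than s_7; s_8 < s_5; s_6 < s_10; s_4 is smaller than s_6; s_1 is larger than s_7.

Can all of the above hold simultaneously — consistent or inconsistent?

inconsistent

We have s_6 < s_10 stated directly, yet also s_10 < s_9 < s_7 < s_1 < s_4 < s_6 by chaining the others — so s_10 < s_6. Contradiction.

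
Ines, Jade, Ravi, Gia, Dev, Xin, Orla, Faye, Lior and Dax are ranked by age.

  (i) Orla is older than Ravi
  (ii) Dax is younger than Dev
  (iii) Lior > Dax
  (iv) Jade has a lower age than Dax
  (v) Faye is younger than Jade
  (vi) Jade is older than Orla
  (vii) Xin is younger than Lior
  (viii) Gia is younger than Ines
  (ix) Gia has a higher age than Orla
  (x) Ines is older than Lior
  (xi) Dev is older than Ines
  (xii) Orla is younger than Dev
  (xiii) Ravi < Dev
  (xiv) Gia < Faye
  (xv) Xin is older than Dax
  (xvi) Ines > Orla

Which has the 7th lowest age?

Xin

Piecing the relations together gives one ordering: Ravi < Orla < Gia < Faye < Jade < Dax < Xin < Lior < Ines < Dev.
Counting 7 from the smallest end gives Xin.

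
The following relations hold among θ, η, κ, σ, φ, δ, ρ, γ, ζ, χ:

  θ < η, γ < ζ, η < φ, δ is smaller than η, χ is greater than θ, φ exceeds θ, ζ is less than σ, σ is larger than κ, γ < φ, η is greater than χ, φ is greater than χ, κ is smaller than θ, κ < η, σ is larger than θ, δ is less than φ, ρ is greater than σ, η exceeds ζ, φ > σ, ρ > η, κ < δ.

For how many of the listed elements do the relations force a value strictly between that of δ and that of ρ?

Chaining upward from δ reaches: η, φ.
Chaining downward from ρ reaches: κ, γ, ζ, θ, χ, η, σ.
Strictly between δ and ρ are those in both lists: η — 1 element.

1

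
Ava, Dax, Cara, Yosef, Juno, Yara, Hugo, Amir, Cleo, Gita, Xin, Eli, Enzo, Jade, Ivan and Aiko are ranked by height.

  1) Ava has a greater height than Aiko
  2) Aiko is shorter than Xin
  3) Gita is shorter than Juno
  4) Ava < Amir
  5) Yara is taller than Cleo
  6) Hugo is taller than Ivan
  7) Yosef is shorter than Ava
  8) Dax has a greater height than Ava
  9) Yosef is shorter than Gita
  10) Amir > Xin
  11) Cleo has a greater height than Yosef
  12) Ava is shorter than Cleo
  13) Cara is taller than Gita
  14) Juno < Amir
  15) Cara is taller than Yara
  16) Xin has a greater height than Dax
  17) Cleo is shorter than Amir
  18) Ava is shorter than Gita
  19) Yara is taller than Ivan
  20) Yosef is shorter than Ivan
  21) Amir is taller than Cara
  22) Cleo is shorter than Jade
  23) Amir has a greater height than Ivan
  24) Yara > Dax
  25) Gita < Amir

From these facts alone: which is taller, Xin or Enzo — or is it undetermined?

undetermined

Following every chain through Enzo: nothing is chained to Enzo.
Xin is not reached, and no chain runs the other way from Xin to Enzo.
So the given relations leave the order of Enzo and Xin undetermined.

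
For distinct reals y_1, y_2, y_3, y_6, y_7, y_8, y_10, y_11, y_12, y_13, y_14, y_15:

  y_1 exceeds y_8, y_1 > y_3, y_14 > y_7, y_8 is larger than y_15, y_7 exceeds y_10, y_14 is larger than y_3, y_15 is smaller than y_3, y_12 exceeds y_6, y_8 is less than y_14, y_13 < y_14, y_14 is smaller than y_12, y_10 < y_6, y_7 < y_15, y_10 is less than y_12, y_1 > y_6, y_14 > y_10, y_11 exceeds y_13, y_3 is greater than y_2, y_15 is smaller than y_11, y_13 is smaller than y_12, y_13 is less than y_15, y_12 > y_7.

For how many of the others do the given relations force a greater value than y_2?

4

The elements the relations force above y_2 are y_3, y_14, y_1, y_12 — no chain reaches any other.
That is 4.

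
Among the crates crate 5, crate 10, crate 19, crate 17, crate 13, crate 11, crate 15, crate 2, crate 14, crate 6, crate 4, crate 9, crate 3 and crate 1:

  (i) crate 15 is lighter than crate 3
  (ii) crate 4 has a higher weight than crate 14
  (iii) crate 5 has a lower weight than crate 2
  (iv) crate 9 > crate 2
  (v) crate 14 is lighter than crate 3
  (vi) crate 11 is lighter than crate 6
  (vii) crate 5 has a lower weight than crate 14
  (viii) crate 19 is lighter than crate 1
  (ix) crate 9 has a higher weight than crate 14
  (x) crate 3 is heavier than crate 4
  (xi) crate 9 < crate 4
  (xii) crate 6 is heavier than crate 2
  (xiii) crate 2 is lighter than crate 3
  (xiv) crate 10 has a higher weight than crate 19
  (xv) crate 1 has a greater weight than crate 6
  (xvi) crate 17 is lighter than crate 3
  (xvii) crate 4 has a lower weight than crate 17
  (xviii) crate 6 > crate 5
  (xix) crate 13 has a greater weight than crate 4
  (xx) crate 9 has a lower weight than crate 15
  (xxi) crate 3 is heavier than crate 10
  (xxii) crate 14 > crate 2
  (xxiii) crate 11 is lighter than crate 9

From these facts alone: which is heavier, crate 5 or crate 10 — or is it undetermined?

undetermined

Following every chain through crate 5: above crate 5 we get crate 2, crate 14, crate 9, crate 4, crate 6, crate 13, crate 17, crate 1, crate 15, crate 3.
crate 10 is not reached, and no chain runs the other way from crate 10 to crate 5.
So the given relations leave the order of crate 5 and crate 10 undetermined.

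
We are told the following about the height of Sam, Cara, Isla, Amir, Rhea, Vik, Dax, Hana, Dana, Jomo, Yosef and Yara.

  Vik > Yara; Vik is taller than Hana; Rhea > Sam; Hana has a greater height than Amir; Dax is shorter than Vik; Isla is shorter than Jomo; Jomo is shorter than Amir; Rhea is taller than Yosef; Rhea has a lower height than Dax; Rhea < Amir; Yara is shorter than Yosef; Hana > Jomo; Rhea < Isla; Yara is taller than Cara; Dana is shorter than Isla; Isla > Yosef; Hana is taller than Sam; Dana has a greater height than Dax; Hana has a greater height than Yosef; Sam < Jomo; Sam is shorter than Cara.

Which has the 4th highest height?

Jomo

Piecing the relations together gives one ordering: Sam < Cara < Yara < Yosef < Rhea < Dax < Dana < Isla < Jomo < Amir < Hana < Vik.
Counting 4 from the largest end gives Jomo.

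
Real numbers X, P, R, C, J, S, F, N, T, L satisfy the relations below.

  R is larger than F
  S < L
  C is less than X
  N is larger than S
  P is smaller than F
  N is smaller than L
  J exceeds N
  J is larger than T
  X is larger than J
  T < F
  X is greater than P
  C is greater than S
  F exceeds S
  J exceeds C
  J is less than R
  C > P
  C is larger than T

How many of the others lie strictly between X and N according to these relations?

1

The relations place N below X. An element lies strictly between them when it is forced above N and also forced below X.
Above N: {L, J, R}. Below X: {T, S, P, C, J}.
Intersection: {J} — 1.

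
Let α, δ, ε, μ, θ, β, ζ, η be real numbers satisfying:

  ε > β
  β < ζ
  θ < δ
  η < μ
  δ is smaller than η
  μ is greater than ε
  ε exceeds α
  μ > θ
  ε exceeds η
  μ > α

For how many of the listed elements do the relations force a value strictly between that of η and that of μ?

The relations place η below μ. An element lies strictly between them when it is forced above η and also forced below μ.
Above η: {ε}. Below μ: {θ, α, δ, β, ε}.
Intersection: {ε} — 1.

1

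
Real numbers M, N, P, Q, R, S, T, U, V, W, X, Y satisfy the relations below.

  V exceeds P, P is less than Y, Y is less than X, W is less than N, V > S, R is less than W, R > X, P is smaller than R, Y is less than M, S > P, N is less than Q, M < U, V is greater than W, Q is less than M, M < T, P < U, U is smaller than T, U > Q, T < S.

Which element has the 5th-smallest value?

W

The consecutive relations fix a unique order: P < Y < X < R < W < N < Q < M < U < T < S < V.
Counting 5 from the smallest end gives W.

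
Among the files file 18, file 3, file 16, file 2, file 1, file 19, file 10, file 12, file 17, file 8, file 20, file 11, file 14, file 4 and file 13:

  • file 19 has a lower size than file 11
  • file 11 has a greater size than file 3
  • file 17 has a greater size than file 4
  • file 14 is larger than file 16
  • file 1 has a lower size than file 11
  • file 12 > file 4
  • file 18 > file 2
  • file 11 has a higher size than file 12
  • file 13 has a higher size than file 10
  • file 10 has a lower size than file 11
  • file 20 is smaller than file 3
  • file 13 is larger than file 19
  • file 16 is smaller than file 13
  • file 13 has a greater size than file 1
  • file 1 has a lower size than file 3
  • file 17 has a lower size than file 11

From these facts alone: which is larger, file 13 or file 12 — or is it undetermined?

Following every chain through file 12: above file 12 we get file 11; below file 12 we get file 4.
file 13 is not reached, and no chain runs the other way from file 13 to file 12.
So the given relations leave the order of file 12 and file 13 undetermined.

undetermined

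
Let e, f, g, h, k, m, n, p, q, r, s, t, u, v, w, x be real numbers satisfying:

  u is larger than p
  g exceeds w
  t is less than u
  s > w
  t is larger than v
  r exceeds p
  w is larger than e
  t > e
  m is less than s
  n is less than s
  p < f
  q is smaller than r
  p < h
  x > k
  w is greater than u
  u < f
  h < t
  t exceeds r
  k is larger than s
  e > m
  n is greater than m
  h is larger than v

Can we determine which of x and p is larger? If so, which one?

Link the given pairs in sequence: p < r; r < t; t < u; u < w; w < s; s < k; k < x.
Together: p < r < t < u < w < s < k < x.
So x is larger.

x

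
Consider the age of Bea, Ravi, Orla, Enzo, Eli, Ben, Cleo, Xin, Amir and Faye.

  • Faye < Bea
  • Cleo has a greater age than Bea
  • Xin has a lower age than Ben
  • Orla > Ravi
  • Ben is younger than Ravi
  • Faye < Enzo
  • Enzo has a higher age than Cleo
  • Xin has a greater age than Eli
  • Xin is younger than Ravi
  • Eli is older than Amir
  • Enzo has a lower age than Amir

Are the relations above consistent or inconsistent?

consistent

Every relation is compatible with Faye < Bea < Cleo < Enzo < Amir < Eli < Xin < Ben < Ravi < Orla; the set is consistent.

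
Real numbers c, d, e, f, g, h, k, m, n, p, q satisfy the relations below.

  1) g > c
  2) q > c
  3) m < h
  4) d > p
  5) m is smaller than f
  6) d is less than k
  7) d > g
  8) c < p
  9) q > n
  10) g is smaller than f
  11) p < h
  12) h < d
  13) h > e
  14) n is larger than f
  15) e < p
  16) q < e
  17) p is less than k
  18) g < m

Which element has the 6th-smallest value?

The consecutive relations fix a unique order: c < g < m < f < n < q < e < p < h < d < k.
Counting 6 from the smallest end gives q.

q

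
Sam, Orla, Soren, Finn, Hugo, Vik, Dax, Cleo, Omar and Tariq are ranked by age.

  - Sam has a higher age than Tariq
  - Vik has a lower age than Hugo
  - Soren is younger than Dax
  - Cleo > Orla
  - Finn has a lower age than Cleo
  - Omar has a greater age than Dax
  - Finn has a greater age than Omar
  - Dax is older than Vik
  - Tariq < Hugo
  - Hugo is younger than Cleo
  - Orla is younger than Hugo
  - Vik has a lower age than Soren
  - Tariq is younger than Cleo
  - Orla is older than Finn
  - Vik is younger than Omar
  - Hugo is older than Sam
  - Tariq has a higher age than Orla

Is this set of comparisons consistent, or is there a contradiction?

consistent

Every relation is compatible with Vik < Soren < Dax < Omar < Finn < Orla < Tariq < Sam < Hugo < Cleo; the set is consistent.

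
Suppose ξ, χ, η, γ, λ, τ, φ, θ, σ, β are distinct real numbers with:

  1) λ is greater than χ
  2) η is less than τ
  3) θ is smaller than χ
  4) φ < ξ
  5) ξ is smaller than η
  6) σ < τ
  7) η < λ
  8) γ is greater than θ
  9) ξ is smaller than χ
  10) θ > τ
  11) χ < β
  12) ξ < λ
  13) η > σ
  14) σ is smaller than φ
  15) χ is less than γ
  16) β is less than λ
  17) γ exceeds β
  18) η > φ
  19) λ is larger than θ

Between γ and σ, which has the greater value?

γ

The relevant relations are σ < φ; φ < ξ; ξ < η; η < τ; τ < θ; θ < χ; χ < β; β < γ.
Chaining these gives σ < φ < ξ < η < τ < θ < χ < β < γ.
So σ < γ; γ is the larger of the two.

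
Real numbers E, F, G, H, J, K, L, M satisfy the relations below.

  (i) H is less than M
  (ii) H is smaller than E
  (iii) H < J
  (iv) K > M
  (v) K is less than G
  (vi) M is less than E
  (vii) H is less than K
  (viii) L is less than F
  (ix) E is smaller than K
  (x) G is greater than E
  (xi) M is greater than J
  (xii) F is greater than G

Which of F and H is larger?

F

Chaining the given relations: H < J < M < E < K < G < F.
So H < F; F is the larger of the two.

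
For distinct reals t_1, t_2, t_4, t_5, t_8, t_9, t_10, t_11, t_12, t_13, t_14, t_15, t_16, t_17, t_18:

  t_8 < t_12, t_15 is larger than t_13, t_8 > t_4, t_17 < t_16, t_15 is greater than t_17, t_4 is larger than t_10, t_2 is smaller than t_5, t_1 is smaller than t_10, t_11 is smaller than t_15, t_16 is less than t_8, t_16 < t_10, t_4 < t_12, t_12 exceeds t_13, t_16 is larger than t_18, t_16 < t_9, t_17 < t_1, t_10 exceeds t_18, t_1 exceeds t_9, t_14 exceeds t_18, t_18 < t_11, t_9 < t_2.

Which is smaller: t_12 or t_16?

Link the given pairs in sequence: t_16 < t_9; t_9 < t_1; t_1 < t_10; t_10 < t_4; t_4 < t_8; t_8 < t_12.
Chaining these gives t_16 < t_9 < t_1 < t_10 < t_4 < t_8 < t_12.
So t_16 < t_12; t_16 is the smaller of the two.

t_16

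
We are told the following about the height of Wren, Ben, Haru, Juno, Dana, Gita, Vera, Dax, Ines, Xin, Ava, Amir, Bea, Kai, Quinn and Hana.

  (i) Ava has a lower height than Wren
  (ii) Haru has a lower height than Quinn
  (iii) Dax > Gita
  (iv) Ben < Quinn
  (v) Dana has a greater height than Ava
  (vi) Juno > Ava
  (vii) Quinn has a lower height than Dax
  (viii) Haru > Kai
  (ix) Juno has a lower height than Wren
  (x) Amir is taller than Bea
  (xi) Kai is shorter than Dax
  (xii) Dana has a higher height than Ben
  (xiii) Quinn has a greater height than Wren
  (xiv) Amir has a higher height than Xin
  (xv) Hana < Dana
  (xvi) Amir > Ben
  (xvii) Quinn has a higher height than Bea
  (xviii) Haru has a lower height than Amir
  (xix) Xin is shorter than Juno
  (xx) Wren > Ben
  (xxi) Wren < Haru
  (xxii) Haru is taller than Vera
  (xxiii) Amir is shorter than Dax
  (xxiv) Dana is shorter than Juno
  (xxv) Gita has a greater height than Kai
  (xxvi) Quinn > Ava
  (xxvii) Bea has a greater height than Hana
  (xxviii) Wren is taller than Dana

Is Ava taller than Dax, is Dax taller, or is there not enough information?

Dax

Ava < Dana and Dana < Wren give Ava < Wren.
Then Wren < Haru extends the chain to Haru.
With Haru < Amir: Ava < Dana < Wren < Haru < Amir.
With Amir < Dax: Ava < Dana < Wren < Haru < Amir < Dax.
So Dax is taller.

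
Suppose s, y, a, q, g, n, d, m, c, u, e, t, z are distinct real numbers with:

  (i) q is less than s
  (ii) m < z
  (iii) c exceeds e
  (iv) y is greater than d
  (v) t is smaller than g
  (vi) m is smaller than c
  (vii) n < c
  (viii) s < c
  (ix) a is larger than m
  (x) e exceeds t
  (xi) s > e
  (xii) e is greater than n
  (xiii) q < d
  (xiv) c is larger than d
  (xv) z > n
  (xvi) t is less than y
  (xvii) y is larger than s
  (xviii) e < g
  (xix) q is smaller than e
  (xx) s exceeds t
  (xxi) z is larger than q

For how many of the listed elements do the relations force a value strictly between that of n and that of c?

Chaining upward from n reaches: e, s, y, g, z.
Chaining downward from c reaches: q, t, e, s, d, m.
Strictly between n and c are those in both lists: e, s — 2 elements.

2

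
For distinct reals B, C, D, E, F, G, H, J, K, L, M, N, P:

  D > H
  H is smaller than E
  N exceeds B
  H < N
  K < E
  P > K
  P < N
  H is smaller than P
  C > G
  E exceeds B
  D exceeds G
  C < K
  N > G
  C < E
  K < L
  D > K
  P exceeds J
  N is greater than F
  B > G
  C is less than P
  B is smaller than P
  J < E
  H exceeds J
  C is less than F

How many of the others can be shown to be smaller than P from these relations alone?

6

Directly below P: J, C, H, B, K.
One step further: G (6 so far).
Nothing else is reachable below P; 6 in all.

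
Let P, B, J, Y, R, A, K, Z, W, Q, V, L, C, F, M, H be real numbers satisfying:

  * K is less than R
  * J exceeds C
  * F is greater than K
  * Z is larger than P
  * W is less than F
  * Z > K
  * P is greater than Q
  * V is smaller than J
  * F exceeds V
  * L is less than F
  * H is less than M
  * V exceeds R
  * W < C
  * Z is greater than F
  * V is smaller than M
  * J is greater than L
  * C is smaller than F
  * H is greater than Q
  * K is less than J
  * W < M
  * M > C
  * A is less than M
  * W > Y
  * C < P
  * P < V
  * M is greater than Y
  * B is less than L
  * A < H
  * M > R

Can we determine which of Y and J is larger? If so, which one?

Y < W and W < C give Y < C.
With C < P: Y < W < C < P.
Then P < V extends the chain to V.
With V < J: Y < W < C < P < V < J.
So J is larger.

J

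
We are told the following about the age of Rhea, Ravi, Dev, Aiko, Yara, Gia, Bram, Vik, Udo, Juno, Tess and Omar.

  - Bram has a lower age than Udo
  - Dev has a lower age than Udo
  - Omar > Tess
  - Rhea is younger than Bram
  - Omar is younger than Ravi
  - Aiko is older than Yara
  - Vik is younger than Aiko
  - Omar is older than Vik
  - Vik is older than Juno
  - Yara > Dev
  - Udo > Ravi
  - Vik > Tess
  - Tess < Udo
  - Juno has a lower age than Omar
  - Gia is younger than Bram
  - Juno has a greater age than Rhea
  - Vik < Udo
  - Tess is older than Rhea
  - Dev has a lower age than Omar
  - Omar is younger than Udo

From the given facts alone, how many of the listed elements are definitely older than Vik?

From Vik the given relations immediately reach Omar, Aiko, Udo.
From those, Ravi — 4 in total.
No other element is forced above Vik by the given relations, so the count is 4.

4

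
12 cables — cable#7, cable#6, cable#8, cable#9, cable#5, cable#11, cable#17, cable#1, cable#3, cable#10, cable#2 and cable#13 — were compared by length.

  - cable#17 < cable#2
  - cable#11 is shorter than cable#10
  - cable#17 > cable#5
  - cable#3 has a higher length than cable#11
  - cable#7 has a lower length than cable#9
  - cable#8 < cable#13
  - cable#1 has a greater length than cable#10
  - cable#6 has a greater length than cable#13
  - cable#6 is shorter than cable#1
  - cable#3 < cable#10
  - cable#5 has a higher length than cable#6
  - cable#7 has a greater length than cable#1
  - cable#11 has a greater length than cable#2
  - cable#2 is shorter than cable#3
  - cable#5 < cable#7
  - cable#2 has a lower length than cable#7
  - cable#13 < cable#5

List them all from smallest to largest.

Each adjacent pair is fixed by a given relation: cable#8 < cable#13; cable#13 < cable#6; cable#6 < cable#5; cable#5 < cable#17; cable#17 < cable#2; cable#2 < cable#11; cable#11 < cable#3; cable#3 < cable#10; cable#10 < cable#1; cable#1 < cable#7; cable#7 < cable#9. Chaining them end to end gives the full order.

cable#8 < cable#13 < cable#6 < cable#5 < cable#17 < cable#2 < cable#11 < cable#3 < cable#10 < cable#1 < cable#7 < cable#9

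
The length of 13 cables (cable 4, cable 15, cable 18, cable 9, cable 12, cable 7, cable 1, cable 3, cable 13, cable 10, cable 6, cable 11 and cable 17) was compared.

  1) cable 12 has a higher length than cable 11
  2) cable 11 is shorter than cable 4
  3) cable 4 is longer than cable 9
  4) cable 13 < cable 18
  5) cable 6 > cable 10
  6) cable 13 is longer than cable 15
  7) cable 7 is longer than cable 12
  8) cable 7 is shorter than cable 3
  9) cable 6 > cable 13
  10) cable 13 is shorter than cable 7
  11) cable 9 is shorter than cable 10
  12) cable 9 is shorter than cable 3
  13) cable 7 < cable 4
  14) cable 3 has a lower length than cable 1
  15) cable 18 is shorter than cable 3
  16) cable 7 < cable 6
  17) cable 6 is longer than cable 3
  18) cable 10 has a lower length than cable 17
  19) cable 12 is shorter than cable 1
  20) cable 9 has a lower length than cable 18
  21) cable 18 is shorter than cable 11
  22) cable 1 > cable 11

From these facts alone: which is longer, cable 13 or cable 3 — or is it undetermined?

cable 3

Following the relations from cable 13: cable 13 < cable 18 < cable 11 < cable 12 < cable 7 < cable 3.
So cable 3 is longer.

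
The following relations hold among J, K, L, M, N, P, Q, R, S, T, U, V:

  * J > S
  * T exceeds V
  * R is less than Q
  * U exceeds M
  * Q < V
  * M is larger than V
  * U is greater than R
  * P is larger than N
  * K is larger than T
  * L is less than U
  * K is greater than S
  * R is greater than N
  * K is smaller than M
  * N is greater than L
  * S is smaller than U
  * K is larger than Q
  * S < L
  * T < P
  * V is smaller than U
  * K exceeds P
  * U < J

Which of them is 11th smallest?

U

Chaining the given pairs: S < L < N < R < Q < V < T < P < K < M < U < J.
The 11th smallest is U.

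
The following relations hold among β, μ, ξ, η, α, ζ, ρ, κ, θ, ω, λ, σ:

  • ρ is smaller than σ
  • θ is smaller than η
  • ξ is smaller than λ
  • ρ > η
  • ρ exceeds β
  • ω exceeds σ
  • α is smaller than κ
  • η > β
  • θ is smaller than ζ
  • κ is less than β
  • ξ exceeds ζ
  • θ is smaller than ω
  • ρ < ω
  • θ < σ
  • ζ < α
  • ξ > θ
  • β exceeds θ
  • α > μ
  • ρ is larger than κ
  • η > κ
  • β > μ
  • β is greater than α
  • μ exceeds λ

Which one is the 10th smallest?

ρ

The consecutive relations fix a unique order: θ < ζ < ξ < λ < μ < α < κ < β < η < ρ < σ < ω.
Counting 10 from the smallest end gives ρ.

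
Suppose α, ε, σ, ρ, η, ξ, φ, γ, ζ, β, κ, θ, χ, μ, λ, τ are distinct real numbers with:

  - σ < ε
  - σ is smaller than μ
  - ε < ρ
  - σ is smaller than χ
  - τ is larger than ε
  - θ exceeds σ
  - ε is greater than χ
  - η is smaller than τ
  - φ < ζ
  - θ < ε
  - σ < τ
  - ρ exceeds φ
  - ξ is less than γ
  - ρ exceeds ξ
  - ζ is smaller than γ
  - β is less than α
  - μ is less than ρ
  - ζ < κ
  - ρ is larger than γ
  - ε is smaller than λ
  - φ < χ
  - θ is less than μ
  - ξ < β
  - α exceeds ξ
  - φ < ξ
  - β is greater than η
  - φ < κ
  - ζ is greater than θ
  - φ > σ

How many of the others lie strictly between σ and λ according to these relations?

4

The relations place σ below λ. An element lies strictly between them when it is forced above σ and also forced below λ.
Above σ: {θ, φ, χ, ε, ζ, κ, ξ, β, γ, τ, α, μ, ρ}. Below λ: {θ, φ, χ, ε}.
Intersection: {θ, φ, χ, ε} — 4.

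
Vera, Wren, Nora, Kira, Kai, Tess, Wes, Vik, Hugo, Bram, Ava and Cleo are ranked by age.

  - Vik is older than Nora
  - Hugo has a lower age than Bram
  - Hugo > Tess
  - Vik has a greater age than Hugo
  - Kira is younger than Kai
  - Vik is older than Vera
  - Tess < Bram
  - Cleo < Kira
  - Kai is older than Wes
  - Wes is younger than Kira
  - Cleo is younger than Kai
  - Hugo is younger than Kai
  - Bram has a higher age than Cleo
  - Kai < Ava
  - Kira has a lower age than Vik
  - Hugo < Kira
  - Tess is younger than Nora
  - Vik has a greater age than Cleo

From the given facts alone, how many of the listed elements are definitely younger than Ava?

6

From Ava the given relations immediately reach Kai.
From those, Wes, Cleo, Hugo, Kira — 5 in total.
From those, Tess — 6 in total.
No other element is forced below Ava by the given relations, so the count is 6.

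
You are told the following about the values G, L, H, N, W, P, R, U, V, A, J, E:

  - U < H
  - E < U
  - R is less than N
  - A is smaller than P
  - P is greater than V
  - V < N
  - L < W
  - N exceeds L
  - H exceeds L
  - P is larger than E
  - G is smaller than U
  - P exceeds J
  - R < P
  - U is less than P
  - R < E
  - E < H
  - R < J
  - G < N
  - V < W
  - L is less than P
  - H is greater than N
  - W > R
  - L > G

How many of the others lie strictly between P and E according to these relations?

Chaining upward from E reaches: U, H.
Chaining downward from P reaches: R, G, V, J, L, A, U.
Strictly between E and P are those in both lists: U — 1 element.

1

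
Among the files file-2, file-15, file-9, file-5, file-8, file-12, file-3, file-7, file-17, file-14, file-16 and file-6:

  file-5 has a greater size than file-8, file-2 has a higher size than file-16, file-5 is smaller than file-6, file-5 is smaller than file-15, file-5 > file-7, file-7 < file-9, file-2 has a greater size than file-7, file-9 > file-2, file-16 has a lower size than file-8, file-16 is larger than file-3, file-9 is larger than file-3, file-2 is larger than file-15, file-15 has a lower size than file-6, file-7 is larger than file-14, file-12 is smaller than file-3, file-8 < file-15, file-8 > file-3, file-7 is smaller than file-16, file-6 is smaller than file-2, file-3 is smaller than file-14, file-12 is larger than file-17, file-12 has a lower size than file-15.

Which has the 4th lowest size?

file-14

Chaining the given pairs: file-17 < file-12 < file-3 < file-14 < file-7 < file-16 < file-8 < file-5 < file-15 < file-6 < file-2 < file-9.
Counting 4 from the smallest end gives file-14.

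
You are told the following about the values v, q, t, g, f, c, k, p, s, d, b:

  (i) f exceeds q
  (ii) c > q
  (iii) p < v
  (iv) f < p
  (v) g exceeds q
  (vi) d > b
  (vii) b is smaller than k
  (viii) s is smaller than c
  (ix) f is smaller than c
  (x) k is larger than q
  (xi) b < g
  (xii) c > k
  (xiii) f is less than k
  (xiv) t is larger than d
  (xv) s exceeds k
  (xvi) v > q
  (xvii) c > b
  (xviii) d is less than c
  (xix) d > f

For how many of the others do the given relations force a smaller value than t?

4

Directly below t: d.
One step further: b, f (3 so far).
One step further: q (4 so far).
Nothing else is reachable below t; 4 in all.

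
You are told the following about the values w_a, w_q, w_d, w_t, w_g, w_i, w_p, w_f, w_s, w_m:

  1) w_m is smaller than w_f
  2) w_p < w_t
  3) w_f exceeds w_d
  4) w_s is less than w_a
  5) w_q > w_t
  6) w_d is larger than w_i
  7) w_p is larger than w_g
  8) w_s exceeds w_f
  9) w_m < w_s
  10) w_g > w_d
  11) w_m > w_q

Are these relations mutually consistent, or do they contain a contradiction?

consistent

The single ordering w_i < w_d < w_g < w_p < w_t < w_q < w_m < w_f < w_s < w_a satisfies every listed relation, so no contradiction arises.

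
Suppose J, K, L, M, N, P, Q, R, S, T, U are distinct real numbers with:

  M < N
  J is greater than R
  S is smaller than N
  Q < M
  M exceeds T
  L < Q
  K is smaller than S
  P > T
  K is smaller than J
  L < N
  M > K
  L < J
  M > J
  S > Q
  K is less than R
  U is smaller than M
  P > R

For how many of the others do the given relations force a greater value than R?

Directly above R: J, P.
One step further: M (3 so far).
One step further: N (4 so far).
Nothing else is reachable above R; 4 in all.

4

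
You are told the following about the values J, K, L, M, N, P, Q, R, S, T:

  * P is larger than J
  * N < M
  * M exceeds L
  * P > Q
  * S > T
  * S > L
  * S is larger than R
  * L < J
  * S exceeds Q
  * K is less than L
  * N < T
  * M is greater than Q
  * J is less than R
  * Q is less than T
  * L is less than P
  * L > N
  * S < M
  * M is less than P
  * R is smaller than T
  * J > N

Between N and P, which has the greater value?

N < L and L < J give N < J.
Then J < R extends the chain to R.
Then R < S extends the chain to S.
With S < M: N < L < J < R < S < M.
With M < P: N < L < J < R < S < M < P.
So N < P; P is the larger of the two.

P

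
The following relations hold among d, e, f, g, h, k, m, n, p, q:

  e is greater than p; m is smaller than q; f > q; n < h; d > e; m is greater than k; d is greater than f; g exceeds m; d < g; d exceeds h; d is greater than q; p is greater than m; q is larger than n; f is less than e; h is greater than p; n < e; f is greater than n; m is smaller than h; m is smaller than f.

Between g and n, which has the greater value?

g

n < q and q < f give n < f.
Then f < e extends the chain to e.
With e < d: n < q < f < e < d.
Then d < g extends the chain to g.
So n < g; g is the larger of the two.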